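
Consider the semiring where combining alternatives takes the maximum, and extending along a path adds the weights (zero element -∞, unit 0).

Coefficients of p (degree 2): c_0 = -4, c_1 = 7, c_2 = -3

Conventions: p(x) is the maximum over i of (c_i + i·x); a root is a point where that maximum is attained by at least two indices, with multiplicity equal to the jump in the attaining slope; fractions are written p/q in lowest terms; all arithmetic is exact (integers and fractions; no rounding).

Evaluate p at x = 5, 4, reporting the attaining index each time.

p(5) = max(-4+0·5=-4, 7+1·5=12, -3+2·5=7) = 12 (attained by i=1)
p(4) = max(-4+0·4=-4, 7+1·4=11, -3+2·4=5) = 11 (attained by i=1)
Answer: p(5) = 12; p(4) = 11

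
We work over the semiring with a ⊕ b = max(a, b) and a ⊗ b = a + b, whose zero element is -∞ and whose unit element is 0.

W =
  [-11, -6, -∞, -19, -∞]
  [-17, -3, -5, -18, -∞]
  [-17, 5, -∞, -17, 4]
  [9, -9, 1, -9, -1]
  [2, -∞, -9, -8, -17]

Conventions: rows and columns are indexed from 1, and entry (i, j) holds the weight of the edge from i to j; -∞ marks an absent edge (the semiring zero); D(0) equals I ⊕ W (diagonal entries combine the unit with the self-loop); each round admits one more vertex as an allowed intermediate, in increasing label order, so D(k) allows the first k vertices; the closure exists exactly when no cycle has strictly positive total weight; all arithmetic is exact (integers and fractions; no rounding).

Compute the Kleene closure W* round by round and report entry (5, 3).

D(0):
  [0, -6, -∞, -19, -∞]
  [-17, 0, -5, -18, -∞]
  [-17, 5, 0, -17, 4]
  [9, -9, 1, 0, -1]
  [2, -∞, -9, -8, 0]
D(1):
  [0, -6, -∞, -19, -∞]
  [-17, 0, -5, -18, -∞]
  [-17, 5, 0, -17, 4]
  [9, 3, 1, 0, -1]
  [2, -4, -9, -8, 0]
D(2):
  [0, -6, -11, -19, -∞]
  [-17, 0, -5, -18, -∞]
  [-12, 5, 0, -13, 4]
  [9, 3, 1, 0, -1]
  [2, -4, -9, -8, 0]
D(3):
  [0, -6, -11, -19, -7]
  [-17, 0, -5, -18, -1]
  [-12, 5, 0, -13, 4]
  [9, 6, 1, 0, 5]
  [2, -4, -9, -8, 0]
D(4):
  [0, -6, -11, -19, -7]
  [-9, 0, -5, -18, -1]
  [-4, 5, 0, -13, 4]
  [9, 6, 1, 0, 5]
  [2, -2, -7, -8, 0]
D(5):
  [0, -6, -11, -15, -7]
  [1, 0, -5, -9, -1]
  [6, 5, 0, -4, 4]
  [9, 6, 1, 0, 5]
  [2, -2, -7, -8, 0]
Answer: W*[5][3] = -7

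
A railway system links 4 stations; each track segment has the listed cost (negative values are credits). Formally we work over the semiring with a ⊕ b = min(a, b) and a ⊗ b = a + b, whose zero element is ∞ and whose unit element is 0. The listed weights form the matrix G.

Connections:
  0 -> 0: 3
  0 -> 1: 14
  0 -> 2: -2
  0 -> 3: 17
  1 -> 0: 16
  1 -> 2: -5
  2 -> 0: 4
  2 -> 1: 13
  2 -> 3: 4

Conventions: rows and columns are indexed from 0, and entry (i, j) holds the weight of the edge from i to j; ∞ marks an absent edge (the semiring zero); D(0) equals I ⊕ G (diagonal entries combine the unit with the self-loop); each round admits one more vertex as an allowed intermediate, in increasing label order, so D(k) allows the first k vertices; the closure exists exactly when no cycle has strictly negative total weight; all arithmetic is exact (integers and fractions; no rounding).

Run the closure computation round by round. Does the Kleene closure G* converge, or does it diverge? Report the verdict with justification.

D(0):
  [0, 14, -2, 17]
  [16, 0, -5, ∞]
  [4, 13, 0, 4]
  [∞, ∞, ∞, 0]
D(1):
  [0, 14, -2, 17]
  [16, 0, -5, 33]
  [4, 13, 0, 4]
  [∞, ∞, ∞, 0]
D(2):
  [0, 14, -2, 17]
  [16, 0, -5, 33]
  [4, 13, 0, 4]
  [∞, ∞, ∞, 0]
D(3):
  [0, 11, -2, 2]
  [-1, 0, -5, -1]
  [4, 13, 0, 4]
  [∞, ∞, ∞, 0]
D(4):
  [0, 11, -2, 2]
  [-1, 0, -5, -1]
  [4, 13, 0, 4]
  [∞, ∞, ∞, 0]
Key observation: every diagonal entry stays at the unit through all rounds, so no improving cycle exists.
Answer: CONVERGES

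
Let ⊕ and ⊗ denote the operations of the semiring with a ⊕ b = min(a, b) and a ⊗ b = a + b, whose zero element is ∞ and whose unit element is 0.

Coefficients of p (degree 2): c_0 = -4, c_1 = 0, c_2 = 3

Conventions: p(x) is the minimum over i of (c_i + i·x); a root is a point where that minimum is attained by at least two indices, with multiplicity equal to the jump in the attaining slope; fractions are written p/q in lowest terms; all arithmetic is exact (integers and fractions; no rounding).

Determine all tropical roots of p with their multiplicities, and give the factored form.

hull edge (i=0, c=-4) to (i=2, c=3): slope 7/2, span 2
Factored form: p(x) = 3 ⊗ (x ⊕ (-7/2)) ⊗ (x ⊕ (-7/2))
Answer: roots = -7/2 (mult 2)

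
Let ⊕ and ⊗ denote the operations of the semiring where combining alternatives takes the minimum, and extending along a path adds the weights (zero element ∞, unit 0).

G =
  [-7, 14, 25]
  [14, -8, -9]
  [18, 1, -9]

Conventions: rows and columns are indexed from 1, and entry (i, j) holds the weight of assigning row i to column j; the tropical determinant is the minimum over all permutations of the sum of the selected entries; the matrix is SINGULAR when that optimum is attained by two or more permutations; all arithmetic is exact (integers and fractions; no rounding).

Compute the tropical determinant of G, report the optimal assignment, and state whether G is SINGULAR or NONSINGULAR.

σ = (1, 2, 3): (-7) + (-8) + (-9) = -24
σ = (1, 3, 2): (-7) + (-9) + 1 = -15
σ = (2, 1, 3): 14 + 14 + (-9) = 19
σ = (2, 3, 1): 14 + (-9) + 18 = 23
σ = (3, 1, 2): 25 + 14 + 1 = 40
σ = (3, 2, 1): 25 + (-8) + 18 = 35
Optimal value attained by: σ = (1, 2, 3).
Answer: det⊕(G) = -24; verdict: NONSINGULAR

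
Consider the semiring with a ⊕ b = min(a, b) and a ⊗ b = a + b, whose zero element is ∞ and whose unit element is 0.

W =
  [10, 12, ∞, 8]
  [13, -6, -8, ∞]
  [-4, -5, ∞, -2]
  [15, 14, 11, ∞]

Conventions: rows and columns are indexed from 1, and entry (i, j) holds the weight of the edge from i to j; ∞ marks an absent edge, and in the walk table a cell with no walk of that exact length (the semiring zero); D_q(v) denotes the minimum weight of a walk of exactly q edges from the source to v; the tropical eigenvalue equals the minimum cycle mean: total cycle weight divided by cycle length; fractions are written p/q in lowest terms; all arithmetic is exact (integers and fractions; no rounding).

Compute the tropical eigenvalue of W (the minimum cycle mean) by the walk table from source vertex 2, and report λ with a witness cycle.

q=0: [∞, 0, ∞, ∞]
q=1: [13, -6, -8, ∞]
q=2: [-12, -13, -14, -10]
q=3: [-18, -19, -21, -16]
q=4: [-25, -26, -27, -23]
Optimal cycle mean attained by: cycle 2->3->2, total (-8) + (-5), length 2.
Answer: λ = -13/2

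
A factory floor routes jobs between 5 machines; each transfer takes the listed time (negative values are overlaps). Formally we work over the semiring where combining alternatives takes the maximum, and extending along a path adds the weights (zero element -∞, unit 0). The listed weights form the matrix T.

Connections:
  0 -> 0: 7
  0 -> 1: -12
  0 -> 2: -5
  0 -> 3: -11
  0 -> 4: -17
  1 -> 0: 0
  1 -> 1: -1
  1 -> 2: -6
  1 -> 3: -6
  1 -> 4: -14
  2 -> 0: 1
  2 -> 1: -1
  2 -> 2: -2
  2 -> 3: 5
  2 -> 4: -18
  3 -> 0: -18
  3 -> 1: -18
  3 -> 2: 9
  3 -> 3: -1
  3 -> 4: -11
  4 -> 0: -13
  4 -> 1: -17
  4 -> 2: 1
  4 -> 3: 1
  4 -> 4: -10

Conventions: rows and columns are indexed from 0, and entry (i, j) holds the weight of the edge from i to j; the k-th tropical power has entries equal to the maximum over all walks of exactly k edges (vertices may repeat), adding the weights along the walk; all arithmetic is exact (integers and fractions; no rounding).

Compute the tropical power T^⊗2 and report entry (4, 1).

T^⊗2:
  [14, -5, 2, 0, -10]
  [7, -2, 3, -1, -15]
  [8, -2, 14, 4, -6]
  [10, 8, 8, 14, -9]
  [2, 0, 10, 6, -10]
Key observation: the optimum is the walk 4->2->1, with weight 1 + (-1) = 0.
Optimal value attained by: walk 4->2->1.
Answer: (T^⊗2)[4][1] = 0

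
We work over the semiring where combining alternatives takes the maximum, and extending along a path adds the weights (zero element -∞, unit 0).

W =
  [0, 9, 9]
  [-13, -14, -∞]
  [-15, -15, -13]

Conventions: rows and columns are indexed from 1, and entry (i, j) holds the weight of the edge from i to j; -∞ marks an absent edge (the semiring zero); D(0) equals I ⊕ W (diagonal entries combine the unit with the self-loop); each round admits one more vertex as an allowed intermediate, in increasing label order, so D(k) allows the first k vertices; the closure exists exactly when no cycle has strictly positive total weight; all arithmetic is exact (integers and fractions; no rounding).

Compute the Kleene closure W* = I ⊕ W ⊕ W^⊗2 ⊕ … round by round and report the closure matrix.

D(0):
  [0, 9, 9]
  [-13, 0, -∞]
  [-15, -15, 0]
D(1):
  [0, 9, 9]
  [-13, 0, -4]
  [-15, -6, 0]
D(2):
  [0, 9, 9]
  [-13, 0, -4]
  [-15, -6, 0]
D(3):
  [0, 9, 9]
  [-13, 0, -4]
  [-15, -6, 0]
Answer: W* = [[0, 9, 9], [-13, 0, -4], [-15, -6, 0]]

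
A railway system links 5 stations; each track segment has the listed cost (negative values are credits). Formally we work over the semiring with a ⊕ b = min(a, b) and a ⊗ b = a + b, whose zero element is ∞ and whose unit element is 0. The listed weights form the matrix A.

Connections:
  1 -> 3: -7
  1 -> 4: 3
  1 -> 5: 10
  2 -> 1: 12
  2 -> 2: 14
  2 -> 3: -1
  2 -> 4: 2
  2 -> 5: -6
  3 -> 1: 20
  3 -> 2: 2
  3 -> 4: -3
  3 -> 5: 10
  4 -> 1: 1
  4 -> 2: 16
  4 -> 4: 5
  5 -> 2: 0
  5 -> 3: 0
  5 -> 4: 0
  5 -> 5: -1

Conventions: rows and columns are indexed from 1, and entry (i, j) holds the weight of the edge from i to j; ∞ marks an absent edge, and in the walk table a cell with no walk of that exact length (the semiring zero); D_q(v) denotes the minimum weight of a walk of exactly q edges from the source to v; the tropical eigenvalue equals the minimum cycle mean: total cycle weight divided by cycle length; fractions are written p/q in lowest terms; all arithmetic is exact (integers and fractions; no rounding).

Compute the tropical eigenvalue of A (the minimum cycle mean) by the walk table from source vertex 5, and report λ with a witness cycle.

q=0: [∞, ∞, ∞, ∞, 0]
q=1: [∞, 0, 0, 0, -1]
q=2: [1, -1, -1, -3, -6]
q=3: [-2, -6, -6, -6, -7]
q=4: [-5, -7, -9, -9, -12]
q=5: [-8, -12, -12, -12, -13]
Optimal cycle mean attained by: cycle 1->3->4->1, total (-7) + (-3) + 1, length 3.
Answer: λ = -3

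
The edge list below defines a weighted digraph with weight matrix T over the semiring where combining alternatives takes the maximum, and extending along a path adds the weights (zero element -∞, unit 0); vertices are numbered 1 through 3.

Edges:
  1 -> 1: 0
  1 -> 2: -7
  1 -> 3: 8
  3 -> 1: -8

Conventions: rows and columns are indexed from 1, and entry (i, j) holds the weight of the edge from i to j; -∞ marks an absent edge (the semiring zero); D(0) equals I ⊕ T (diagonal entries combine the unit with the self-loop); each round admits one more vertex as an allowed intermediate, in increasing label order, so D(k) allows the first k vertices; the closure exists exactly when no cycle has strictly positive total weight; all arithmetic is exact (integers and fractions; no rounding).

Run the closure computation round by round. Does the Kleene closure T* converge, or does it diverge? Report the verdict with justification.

D(0):
  [0, -7, 8]
  [-∞, 0, -∞]
  [-8, -∞, 0]
D(1):
  [0, -7, 8]
  [-∞, 0, -∞]
  [-8, -15, 0]
D(2):
  [0, -7, 8]
  [-∞, 0, -∞]
  [-8, -15, 0]
D(3):
  [0, -7, 8]
  [-∞, 0, -∞]
  [-8, -15, 0]
Key observation: every diagonal entry stays at the unit through all rounds, so no improving cycle exists.
Answer: CONVERGES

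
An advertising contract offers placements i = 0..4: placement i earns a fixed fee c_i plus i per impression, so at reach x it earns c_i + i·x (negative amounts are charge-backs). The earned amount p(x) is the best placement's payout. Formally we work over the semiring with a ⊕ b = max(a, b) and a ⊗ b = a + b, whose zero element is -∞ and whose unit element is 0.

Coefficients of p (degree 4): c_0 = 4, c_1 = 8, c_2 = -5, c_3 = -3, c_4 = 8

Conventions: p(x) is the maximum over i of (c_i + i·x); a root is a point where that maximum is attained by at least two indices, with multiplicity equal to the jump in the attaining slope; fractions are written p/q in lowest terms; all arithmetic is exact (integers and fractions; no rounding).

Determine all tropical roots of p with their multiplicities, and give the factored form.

hull edge (i=0, c=4) to (i=1, c=8): slope 4, span 1
hull edge (i=1, c=8) to (i=4, c=8): slope 0, span 3
Factored form: p(x) = 8 ⊗ (x ⊕ (-4)) ⊗ (x ⊕ 0) ⊗ (x ⊕ 0) ⊗ (x ⊕ 0)
Answer: roots = -4 (mult 1), 0 (mult 3)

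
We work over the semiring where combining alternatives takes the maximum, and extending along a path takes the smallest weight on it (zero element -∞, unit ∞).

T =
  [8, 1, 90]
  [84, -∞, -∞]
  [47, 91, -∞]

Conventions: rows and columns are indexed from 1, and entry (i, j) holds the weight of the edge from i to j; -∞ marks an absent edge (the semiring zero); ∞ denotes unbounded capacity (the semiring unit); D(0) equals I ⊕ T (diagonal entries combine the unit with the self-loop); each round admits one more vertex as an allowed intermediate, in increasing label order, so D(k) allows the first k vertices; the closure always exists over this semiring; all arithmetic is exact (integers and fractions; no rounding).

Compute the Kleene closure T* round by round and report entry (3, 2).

D(0):
  [∞, 1, 90]
  [84, ∞, -∞]
  [47, 91, ∞]
D(1):
  [∞, 1, 90]
  [84, ∞, 84]
  [47, 91, ∞]
D(2):
  [∞, 1, 90]
  [84, ∞, 84]
  [84, 91, ∞]
D(3):
  [∞, 90, 90]
  [84, ∞, 84]
  [84, 91, ∞]
Answer: T*[3][2] = 91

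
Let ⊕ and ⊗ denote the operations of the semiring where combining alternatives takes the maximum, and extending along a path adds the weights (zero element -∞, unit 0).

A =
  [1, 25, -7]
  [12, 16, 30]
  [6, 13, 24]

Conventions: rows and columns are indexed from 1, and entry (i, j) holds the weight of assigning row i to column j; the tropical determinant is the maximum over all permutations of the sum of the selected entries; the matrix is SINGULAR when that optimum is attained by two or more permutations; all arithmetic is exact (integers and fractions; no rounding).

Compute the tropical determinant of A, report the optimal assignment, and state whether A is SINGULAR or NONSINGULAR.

σ = (1, 2, 3): 1 + 16 + 24 = 41
σ = (1, 3, 2): 1 + 30 + 13 = 44
σ = (2, 1, 3): 25 + 12 + 24 = 61
σ = (2, 3, 1): 25 + 30 + 6 = 61
σ = (3, 1, 2): (-7) + 12 + 13 = 18
σ = (3, 2, 1): (-7) + 16 + 6 = 15
Optimal value attained by: σ = (2, 1, 3).
Answer: det⊕(A) = 61; verdict: SINGULAR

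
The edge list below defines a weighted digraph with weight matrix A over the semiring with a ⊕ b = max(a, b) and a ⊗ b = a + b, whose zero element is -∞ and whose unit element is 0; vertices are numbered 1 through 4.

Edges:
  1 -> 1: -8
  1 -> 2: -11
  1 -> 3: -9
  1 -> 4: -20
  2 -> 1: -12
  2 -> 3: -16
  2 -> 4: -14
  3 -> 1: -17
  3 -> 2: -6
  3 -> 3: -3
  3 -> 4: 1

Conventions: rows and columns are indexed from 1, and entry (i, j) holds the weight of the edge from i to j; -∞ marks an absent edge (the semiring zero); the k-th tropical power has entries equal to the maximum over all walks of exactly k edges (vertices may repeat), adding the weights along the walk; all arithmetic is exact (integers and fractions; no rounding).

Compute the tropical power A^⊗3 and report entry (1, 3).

A^⊗2:
  [-16, -15, -12, -8]
  [-20, -22, -19, -15]
  [-18, -9, -6, -2]
  [-∞, -∞, -∞, -∞]
A^⊗3:
  [-24, -18, -15, -11]
  [-28, -25, -22, -18]
  [-21, -12, -9, -5]
  [-∞, -∞, -∞, -∞]
Key observation: the optimum is the walk 1->3->3->3, with weight (-9) + (-3) + (-3) = -15.
Optimal value attained by: walk 1->3->3->3.
Answer: (A^⊗3)[1][3] = -15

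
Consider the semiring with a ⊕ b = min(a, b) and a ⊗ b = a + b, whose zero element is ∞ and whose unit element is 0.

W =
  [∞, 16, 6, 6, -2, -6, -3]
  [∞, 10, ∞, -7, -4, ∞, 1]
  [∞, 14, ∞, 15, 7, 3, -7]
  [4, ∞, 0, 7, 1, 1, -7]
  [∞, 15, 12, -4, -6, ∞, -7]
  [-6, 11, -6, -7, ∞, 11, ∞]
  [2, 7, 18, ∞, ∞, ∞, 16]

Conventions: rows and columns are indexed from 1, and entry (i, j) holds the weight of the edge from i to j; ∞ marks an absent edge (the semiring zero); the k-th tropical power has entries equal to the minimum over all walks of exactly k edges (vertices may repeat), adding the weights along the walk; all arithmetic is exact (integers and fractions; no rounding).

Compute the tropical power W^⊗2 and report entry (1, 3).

W^⊗2:
  [-12, 4, -12, -13, -8, 5, -9]
  [-3, 8, -7, -8, -10, -6, -14]
  [-5, 0, -3, -4, 1, 14, 0]
  [-5, 0, -5, -6, -5, -2, -7]
  [-5, 0, -4, -10, -12, -3, -13]
  [-3, 8, -7, 0, -8, -12, -14]
  [18, 17, 8, 0, 0, -4, -1]
Key observation: the optimum is the walk 1->6->3, with weight (-6) + (-6) = -12.
Optimal value attained by: walk 1->6->3.
Answer: (W^⊗2)[1][3] = -12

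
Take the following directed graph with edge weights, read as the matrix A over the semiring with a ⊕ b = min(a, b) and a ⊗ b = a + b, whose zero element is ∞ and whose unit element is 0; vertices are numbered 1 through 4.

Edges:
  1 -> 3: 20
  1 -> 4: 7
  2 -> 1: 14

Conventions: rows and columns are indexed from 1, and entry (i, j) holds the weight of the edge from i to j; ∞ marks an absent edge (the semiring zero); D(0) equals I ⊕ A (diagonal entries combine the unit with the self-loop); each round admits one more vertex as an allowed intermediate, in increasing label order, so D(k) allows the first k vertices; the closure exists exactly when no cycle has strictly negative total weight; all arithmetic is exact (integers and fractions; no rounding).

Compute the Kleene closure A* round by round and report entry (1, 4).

D(0):
  [0, ∞, 20, 7]
  [14, 0, ∞, ∞]
  [∞, ∞, 0, ∞]
  [∞, ∞, ∞, 0]
D(1):
  [0, ∞, 20, 7]
  [14, 0, 34, 21]
  [∞, ∞, 0, ∞]
  [∞, ∞, ∞, 0]
D(2):
  [0, ∞, 20, 7]
  [14, 0, 34, 21]
  [∞, ∞, 0, ∞]
  [∞, ∞, ∞, 0]
D(3):
  [0, ∞, 20, 7]
  [14, 0, 34, 21]
  [∞, ∞, 0, ∞]
  [∞, ∞, ∞, 0]
D(4):
  [0, ∞, 20, 7]
  [14, 0, 34, 21]
  [∞, ∞, 0, ∞]
  [∞, ∞, ∞, 0]
Answer: A*[1][4] = 7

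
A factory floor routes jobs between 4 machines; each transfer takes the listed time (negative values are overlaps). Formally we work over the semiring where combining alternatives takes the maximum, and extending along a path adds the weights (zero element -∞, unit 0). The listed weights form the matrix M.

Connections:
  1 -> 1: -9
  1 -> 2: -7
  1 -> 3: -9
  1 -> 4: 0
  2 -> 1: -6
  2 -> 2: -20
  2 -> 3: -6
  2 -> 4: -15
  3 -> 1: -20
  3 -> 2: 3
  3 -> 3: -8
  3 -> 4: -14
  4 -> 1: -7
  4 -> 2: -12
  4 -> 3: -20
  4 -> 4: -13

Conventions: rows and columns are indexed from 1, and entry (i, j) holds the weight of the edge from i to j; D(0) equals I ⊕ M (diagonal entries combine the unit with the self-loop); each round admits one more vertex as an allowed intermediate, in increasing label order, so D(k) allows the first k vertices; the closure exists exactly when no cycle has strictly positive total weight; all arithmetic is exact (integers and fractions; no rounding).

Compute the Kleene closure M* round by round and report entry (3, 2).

D(0):
  [0, -7, -9, 0]
  [-6, 0, -6, -15]
  [-20, 3, 0, -14]
  [-7, -12, -20, 0]
D(1):
  [0, -7, -9, 0]
  [-6, 0, -6, -6]
  [-20, 3, 0, -14]
  [-7, -12, -16, 0]
D(2):
  [0, -7, -9, 0]
  [-6, 0, -6, -6]
  [-3, 3, 0, -3]
  [-7, -12, -16, 0]
D(3):
  [0, -6, -9, 0]
  [-6, 0, -6, -6]
  [-3, 3, 0, -3]
  [-7, -12, -16, 0]
D(4):
  [0, -6, -9, 0]
  [-6, 0, -6, -6]
  [-3, 3, 0, -3]
  [-7, -12, -16, 0]
Answer: M*[3][2] = 3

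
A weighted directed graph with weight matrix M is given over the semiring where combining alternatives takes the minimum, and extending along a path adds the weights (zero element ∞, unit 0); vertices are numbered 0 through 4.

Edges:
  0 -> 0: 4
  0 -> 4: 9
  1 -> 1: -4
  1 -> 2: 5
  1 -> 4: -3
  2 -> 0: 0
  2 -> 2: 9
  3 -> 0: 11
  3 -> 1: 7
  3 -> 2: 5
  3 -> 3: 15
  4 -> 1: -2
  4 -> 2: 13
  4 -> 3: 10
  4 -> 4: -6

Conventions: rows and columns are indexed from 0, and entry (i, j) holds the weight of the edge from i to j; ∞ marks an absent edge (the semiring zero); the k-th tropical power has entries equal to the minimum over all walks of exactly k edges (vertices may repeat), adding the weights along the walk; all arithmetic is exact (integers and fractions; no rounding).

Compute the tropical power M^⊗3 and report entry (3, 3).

M^⊗2:
  [8, 7, 22, 19, 3]
  [5, -8, 1, 7, -9]
  [4, ∞, 18, ∞, 9]
  [5, 3, 12, 30, 4]
  [13, -8, 3, 4, -12]
M^⊗3:
  [12, 1, 12, 13, -3]
  [1, -12, -3, 1, -15]
  [8, 7, 22, 19, 3]
  [9, -1, 8, 14, -2]
  [3, -14, -3, -2, -18]
Key observation: the optimum is the walk 3->1->4->3, with weight 7 + (-3) + 10 = 14.
Optimal value attained by: walk 3->1->4->3.
Answer: (M^⊗3)[3][3] = 14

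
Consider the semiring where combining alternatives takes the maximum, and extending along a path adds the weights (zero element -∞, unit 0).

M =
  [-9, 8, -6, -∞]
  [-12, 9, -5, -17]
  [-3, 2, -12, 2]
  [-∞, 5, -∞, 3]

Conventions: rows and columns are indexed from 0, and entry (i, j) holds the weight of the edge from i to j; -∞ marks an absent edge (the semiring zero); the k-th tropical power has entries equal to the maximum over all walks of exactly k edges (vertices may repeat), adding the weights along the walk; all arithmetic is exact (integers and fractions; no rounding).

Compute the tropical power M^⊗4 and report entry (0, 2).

M^⊗2:
  [-4, 17, 3, -4]
  [-3, 18, 4, -3]
  [-10, 11, -3, 5]
  [-7, 14, 0, 6]
M^⊗3:
  [5, 26, 12, 5]
  [6, 27, 13, 6]
  [-1, 20, 6, 8]
  [2, 23, 9, 9]
M^⊗4:
  [14, 35, 21, 14]
  [15, 36, 22, 15]
  [8, 29, 15, 11]
  [11, 32, 18, 12]
Key observation: the optimum is the walk 0->1->1->1->2, with weight 8 + 9 + 9 + (-5) = 21.
Optimal value attained by: walk 0->1->1->1->2.
Answer: (M^⊗4)[0][2] = 21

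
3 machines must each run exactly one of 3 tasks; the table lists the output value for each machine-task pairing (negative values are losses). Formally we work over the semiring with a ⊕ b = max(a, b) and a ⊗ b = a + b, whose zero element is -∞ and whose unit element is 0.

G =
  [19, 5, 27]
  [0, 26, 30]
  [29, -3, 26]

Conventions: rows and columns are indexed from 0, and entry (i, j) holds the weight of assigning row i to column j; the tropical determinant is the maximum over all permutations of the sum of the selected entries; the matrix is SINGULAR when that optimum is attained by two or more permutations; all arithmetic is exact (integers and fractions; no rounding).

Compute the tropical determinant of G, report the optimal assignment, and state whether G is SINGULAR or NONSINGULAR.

σ = (0, 1, 2): 19 + 26 + 26 = 71
σ = (0, 2, 1): 19 + 30 + (-3) = 46
σ = (1, 0, 2): 5 + 0 + 26 = 31
σ = (1, 2, 0): 5 + 30 + 29 = 64
σ = (2, 0, 1): 27 + 0 + (-3) = 24
σ = (2, 1, 0): 27 + 26 + 29 = 82
Optimal value attained by: σ = (2, 1, 0).
Answer: det⊕(G) = 82; verdict: NONSINGULAR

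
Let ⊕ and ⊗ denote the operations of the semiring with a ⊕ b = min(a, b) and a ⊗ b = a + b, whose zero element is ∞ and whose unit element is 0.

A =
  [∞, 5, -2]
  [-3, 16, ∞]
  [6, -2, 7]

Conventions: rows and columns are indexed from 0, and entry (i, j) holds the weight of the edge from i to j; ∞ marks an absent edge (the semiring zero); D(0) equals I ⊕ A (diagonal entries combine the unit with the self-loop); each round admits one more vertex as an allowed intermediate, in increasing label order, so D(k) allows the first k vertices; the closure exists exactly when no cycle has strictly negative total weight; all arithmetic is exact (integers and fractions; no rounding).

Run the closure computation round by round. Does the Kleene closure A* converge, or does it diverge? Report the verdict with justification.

D(0):
  [0, 5, -2]
  [-3, 0, ∞]
  [6, -2, 0]
D(1):
  [0, 5, -2]
  [-3, 0, -5]
  [6, -2, 0]
Detection: at round 2, diagonal entry (2, 2) turns strictly negative.
Key observation: the cycle 2->1->0->2 has total weight (-2) + (-3) + (-2), which is strictly negative.
Answer: DIVERGES — negative cycle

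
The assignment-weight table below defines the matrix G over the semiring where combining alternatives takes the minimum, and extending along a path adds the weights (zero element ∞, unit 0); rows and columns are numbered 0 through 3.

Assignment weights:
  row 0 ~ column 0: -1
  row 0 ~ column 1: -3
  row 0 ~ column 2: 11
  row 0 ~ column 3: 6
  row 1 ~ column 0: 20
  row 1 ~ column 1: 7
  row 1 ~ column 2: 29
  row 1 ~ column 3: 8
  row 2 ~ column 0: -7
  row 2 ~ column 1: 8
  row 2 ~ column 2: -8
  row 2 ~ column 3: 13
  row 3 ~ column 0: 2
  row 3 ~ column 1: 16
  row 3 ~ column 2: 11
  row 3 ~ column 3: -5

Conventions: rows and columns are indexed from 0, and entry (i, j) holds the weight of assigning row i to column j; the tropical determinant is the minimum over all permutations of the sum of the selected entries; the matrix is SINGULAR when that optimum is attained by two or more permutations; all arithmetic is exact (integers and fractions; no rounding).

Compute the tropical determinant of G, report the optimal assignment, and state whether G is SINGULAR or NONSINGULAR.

σ = (0, 1, 2, 3): (-1) + 7 + (-8) + (-5) = -7
σ = (0, 1, 3, 2): (-1) + 7 + 13 + 11 = 30
σ = (0, 2, 1, 3): (-1) + 29 + 8 + (-5) = 31
σ = (0, 2, 3, 1): (-1) + 29 + 13 + 16 = 57
σ = (0, 3, 1, 2): (-1) + 8 + 8 + 11 = 26
σ = (0, 3, 2, 1): (-1) + 8 + (-8) + 16 = 15
σ = (1, 0, 2, 3): (-3) + 20 + (-8) + (-5) = 4
σ = (1, 0, 3, 2): (-3) + 20 + 13 + 11 = 41
σ = (1, 2, 0, 3): (-3) + 29 + (-7) + (-5) = 14
σ = (1, 2, 3, 0): (-3) + 29 + 13 + 2 = 41
σ = (1, 3, 0, 2): (-3) + 8 + (-7) + 11 = 9
σ = (1, 3, 2, 0): (-3) + 8 + (-8) + 2 = -1
σ = (2, 0, 1, 3): 11 + 20 + 8 + (-5) = 34
σ = (2, 0, 3, 1): 11 + 20 + 13 + 16 = 60
σ = (2, 1, 0, 3): 11 + 7 + (-7) + (-5) = 6
σ = (2, 1, 3, 0): 11 + 7 + 13 + 2 = 33
σ = (2, 3, 0, 1): 11 + 8 + (-7) + 16 = 28
σ = (2, 3, 1, 0): 11 + 8 + 8 + 2 = 29
σ = (3, 0, 1, 2): 6 + 20 + 8 + 11 = 45
σ = (3, 0, 2, 1): 6 + 20 + (-8) + 16 = 34
σ = (3, 1, 0, 2): 6 + 7 + (-7) + 11 = 17
σ = (3, 1, 2, 0): 6 + 7 + (-8) + 2 = 7
σ = (3, 2, 0, 1): 6 + 29 + (-7) + 16 = 44
σ = (3, 2, 1, 0): 6 + 29 + 8 + 2 = 45
Optimal value attained by: σ = (0, 1, 2, 3).
Answer: det⊕(G) = -7; verdict: NONSINGULAR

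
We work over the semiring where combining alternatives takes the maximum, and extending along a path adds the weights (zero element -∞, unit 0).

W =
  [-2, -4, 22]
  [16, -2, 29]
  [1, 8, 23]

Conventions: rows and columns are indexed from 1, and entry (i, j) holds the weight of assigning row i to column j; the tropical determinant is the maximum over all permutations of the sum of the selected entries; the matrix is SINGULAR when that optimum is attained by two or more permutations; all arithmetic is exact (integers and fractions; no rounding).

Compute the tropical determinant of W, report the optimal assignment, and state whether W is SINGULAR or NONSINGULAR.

σ = (1, 2, 3): (-2) + (-2) + 23 = 19
σ = (1, 3, 2): (-2) + 29 + 8 = 35
σ = (2, 1, 3): (-4) + 16 + 23 = 35
σ = (2, 3, 1): (-4) + 29 + 1 = 26
σ = (3, 1, 2): 22 + 16 + 8 = 46
σ = (3, 2, 1): 22 + (-2) + 1 = 21
Optimal value attained by: σ = (3, 1, 2).
Answer: det⊕(W) = 46; verdict: NONSINGULAR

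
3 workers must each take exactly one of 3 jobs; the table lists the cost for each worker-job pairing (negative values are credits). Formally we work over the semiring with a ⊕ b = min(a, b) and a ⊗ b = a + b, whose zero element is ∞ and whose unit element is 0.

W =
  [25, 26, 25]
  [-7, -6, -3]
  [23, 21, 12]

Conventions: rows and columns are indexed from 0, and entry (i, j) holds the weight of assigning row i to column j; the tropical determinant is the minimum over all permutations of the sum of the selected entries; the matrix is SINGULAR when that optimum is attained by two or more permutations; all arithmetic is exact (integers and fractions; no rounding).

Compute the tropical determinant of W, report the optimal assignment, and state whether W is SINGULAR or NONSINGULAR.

σ = (0, 1, 2): 25 + (-6) + 12 = 31
σ = (0, 2, 1): 25 + (-3) + 21 = 43
σ = (1, 0, 2): 26 + (-7) + 12 = 31
σ = (1, 2, 0): 26 + (-3) + 23 = 46
σ = (2, 0, 1): 25 + (-7) + 21 = 39
σ = (2, 1, 0): 25 + (-6) + 23 = 42
Optimal value attained by: σ = (0, 1, 2).
Answer: det⊕(W) = 31; verdict: SINGULAR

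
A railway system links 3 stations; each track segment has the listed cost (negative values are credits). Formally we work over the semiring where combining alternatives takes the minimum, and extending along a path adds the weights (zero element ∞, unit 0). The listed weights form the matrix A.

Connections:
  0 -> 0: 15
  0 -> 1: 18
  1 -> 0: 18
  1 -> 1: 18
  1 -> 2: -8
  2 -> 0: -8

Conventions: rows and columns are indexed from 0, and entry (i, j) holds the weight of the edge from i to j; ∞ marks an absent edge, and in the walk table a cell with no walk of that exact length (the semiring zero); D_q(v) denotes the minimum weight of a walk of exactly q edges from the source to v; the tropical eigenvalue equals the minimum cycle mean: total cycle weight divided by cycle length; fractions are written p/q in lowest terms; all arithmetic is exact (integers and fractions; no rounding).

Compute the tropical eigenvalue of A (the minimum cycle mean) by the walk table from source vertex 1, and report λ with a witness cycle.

q=0: [∞, 0, ∞]
q=1: [18, 18, -8]
q=2: [-16, 36, 10]
q=3: [-1, 2, 28]
Optimal cycle mean attained by: cycle 0->1->2->0, total 18 + (-8) + (-8), length 3.
Answer: λ = 2/3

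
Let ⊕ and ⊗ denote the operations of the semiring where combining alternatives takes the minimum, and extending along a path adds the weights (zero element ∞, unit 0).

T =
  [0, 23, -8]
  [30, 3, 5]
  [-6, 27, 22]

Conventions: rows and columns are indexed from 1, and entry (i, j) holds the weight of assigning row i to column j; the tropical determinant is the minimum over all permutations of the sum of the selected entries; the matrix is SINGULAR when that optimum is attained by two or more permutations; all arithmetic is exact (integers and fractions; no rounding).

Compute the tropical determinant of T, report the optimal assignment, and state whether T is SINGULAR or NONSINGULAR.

σ = (1, 2, 3): 0 + 3 + 22 = 25
σ = (1, 3, 2): 0 + 5 + 27 = 32
σ = (2, 1, 3): 23 + 30 + 22 = 75
σ = (2, 3, 1): 23 + 5 + (-6) = 22
σ = (3, 1, 2): (-8) + 30 + 27 = 49
σ = (3, 2, 1): (-8) + 3 + (-6) = -11
Optimal value attained by: σ = (3, 2, 1).
Answer: det⊕(T) = -11; verdict: NONSINGULAR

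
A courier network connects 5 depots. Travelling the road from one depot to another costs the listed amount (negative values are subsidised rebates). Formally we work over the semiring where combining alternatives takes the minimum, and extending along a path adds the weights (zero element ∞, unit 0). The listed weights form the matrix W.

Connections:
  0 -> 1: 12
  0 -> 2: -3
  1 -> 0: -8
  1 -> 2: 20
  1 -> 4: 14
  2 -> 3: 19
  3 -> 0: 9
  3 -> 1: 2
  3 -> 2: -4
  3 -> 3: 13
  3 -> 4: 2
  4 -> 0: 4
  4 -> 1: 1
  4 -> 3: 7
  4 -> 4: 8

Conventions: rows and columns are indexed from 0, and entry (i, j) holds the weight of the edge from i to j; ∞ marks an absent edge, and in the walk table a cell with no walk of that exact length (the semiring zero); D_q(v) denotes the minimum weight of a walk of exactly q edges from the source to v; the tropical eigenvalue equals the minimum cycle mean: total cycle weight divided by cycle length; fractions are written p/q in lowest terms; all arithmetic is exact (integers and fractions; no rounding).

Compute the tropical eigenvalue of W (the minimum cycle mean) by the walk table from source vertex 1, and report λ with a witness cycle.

q=0: [∞, 0, ∞, ∞, ∞]
q=1: [-8, ∞, 20, ∞, 14]
q=2: [18, 4, -11, 21, 22]
q=3: [-4, 23, 15, 8, 18]
q=4: [15, 8, -7, 21, 10]
q=5: [0, 11, 12, 12, 18]
Optimal cycle mean attained by: cycle 0->1->0, total 12 + (-8), length 2.
Answer: λ = 2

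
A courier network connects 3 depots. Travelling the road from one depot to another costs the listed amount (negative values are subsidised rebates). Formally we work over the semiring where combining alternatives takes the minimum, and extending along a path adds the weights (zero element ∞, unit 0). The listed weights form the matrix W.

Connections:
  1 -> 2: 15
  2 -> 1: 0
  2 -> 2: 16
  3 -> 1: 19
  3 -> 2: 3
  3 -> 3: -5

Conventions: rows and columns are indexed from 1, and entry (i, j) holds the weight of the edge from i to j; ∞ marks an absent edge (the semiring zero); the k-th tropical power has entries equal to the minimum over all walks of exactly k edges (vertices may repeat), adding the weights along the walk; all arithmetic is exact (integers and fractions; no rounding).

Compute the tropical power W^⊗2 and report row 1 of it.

W^⊗2:
  [15, 31, ∞]
  [16, 15, ∞]
  [3, -2, -10]
Answer: row 1 of W^⊗2 = [15, 31, ∞]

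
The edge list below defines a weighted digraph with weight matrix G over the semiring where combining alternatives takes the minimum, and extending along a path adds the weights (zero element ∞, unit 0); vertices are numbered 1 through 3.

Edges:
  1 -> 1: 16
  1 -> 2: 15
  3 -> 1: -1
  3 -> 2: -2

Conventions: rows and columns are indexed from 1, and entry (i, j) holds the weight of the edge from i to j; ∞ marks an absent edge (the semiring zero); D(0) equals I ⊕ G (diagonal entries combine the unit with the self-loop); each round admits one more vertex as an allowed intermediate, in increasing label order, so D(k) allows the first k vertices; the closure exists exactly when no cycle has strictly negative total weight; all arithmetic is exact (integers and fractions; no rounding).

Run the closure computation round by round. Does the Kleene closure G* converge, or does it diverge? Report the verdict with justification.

D(0):
  [0, 15, ∞]
  [∞, 0, ∞]
  [-1, -2, 0]
D(1):
  [0, 15, ∞]
  [∞, 0, ∞]
  [-1, -2, 0]
D(2):
  [0, 15, ∞]
  [∞, 0, ∞]
  [-1, -2, 0]
D(3):
  [0, 15, ∞]
  [∞, 0, ∞]
  [-1, -2, 0]
Key observation: every diagonal entry stays at the unit through all rounds, so no improving cycle exists.
Answer: CONVERGES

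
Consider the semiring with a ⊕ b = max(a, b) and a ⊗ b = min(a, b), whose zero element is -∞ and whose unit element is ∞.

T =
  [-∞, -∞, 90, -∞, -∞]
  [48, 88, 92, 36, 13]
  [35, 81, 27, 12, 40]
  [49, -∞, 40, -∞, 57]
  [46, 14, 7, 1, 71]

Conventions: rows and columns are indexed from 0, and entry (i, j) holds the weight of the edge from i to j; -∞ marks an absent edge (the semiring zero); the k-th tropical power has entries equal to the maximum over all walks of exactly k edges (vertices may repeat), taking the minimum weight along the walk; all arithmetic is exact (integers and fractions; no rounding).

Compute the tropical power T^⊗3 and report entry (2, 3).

T^⊗2:
  [35, 81, 27, 12, 40]
  [48, 88, 88, 36, 40]
  [48, 81, 81, 36, 40]
  [46, 40, 49, 12, 57]
  [46, 14, 46, 14, 71]
T^⊗3:
  [48, 81, 81, 36, 40]
  [48, 88, 88, 36, 40]
  [48, 81, 81, 36, 40]
  [46, 49, 46, 36, 57]
  [46, 46, 46, 14, 71]
Key observation: the optimum is the walk 2->1->1->3, with weight 81 min 88 min 36 = 36.
Optimal value attained by: walk 2->1->1->3.
Answer: (T^⊗3)[2][3] = 36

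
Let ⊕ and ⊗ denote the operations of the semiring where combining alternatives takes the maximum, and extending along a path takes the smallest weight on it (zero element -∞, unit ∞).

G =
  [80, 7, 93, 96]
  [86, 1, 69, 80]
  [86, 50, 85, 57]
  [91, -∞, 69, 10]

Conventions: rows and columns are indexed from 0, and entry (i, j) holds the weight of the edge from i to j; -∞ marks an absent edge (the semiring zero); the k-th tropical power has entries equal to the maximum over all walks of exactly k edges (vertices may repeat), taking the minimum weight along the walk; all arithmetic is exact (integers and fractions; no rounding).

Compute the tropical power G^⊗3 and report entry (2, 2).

G^⊗2:
  [91, 50, 85, 80]
  [80, 50, 86, 86]
  [85, 50, 86, 86]
  [80, 50, 91, 91]
G^⊗3:
  [85, 50, 91, 91]
  [86, 50, 85, 80]
  [86, 50, 85, 85]
  [91, 50, 85, 80]
Key observation: the optimum is the walk 2->0->2->2, with weight 86 min 93 min 85 = 85.
Optimal value attained by: walk 2->0->2->2.
Answer: (G^⊗3)[2][2] = 85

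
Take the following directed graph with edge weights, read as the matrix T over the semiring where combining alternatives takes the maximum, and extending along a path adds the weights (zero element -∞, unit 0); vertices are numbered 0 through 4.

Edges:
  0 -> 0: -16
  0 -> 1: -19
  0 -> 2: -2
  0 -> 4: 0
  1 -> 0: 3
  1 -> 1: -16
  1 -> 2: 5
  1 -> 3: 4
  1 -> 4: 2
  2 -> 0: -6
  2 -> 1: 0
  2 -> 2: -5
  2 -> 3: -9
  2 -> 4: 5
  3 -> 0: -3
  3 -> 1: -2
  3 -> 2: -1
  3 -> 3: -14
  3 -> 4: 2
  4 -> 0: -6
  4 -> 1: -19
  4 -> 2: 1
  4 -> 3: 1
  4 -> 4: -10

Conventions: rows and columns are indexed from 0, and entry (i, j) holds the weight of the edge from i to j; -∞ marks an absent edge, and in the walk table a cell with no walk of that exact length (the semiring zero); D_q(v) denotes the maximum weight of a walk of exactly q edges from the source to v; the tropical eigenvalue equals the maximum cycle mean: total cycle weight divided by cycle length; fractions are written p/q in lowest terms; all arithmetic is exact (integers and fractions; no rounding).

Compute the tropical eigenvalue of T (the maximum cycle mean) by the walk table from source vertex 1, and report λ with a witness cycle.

q=0: [-∞, 0, -∞, -∞, -∞]
q=1: [3, -16, 5, 4, 2]
q=2: [1, 5, 3, 3, 10]
q=3: [8, 3, 11, 11, 8]
q=4: [8, 11, 10, 9, 16]
q=5: [14, 10, 17, 17, 15]
Optimal cycle mean attained by: cycle 2->4->2, total 5 + 1, length 2.
Answer: λ = 3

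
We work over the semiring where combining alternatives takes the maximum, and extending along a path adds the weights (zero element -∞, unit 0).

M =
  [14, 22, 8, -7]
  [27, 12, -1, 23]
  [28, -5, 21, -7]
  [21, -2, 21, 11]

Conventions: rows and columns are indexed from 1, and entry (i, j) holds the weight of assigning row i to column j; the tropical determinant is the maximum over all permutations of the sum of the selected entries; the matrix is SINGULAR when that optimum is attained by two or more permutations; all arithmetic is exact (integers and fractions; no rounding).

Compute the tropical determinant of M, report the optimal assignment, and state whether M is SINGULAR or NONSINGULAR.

σ = (1, 2, 3, 4): 14 + 12 + 21 + 11 = 58
σ = (1, 2, 4, 3): 14 + 12 + (-7) + 21 = 40
σ = (1, 3, 2, 4): 14 + (-1) + (-5) + 11 = 19
σ = (1, 3, 4, 2): 14 + (-1) + (-7) + (-2) = 4
σ = (1, 4, 2, 3): 14 + 23 + (-5) + 21 = 53
σ = (1, 4, 3, 2): 14 + 23 + 21 + (-2) = 56
σ = (2, 1, 3, 4): 22 + 27 + 21 + 11 = 81
σ = (2, 1, 4, 3): 22 + 27 + (-7) + 21 = 63
σ = (2, 3, 1, 4): 22 + (-1) + 28 + 11 = 60
σ = (2, 3, 4, 1): 22 + (-1) + (-7) + 21 = 35
σ = (2, 4, 1, 3): 22 + 23 + 28 + 21 = 94
σ = (2, 4, 3, 1): 22 + 23 + 21 + 21 = 87
σ = (3, 1, 2, 4): 8 + 27 + (-5) + 11 = 41
σ = (3, 1, 4, 2): 8 + 27 + (-7) + (-2) = 26
σ = (3, 2, 1, 4): 8 + 12 + 28 + 11 = 59
σ = (3, 2, 4, 1): 8 + 12 + (-7) + 21 = 34
σ = (3, 4, 1, 2): 8 + 23 + 28 + (-2) = 57
σ = (3, 4, 2, 1): 8 + 23 + (-5) + 21 = 47
σ = (4, 1, 2, 3): (-7) + 27 + (-5) + 21 = 36
σ = (4, 1, 3, 2): (-7) + 27 + 21 + (-2) = 39
σ = (4, 2, 1, 3): (-7) + 12 + 28 + 21 = 54
σ = (4, 2, 3, 1): (-7) + 12 + 21 + 21 = 47
σ = (4, 3, 1, 2): (-7) + (-1) + 28 + (-2) = 18
σ = (4, 3, 2, 1): (-7) + (-1) + (-5) + 21 = 8
Optimal value attained by: σ = (2, 4, 1, 3).
Answer: det⊕(M) = 94; verdict: NONSINGULAR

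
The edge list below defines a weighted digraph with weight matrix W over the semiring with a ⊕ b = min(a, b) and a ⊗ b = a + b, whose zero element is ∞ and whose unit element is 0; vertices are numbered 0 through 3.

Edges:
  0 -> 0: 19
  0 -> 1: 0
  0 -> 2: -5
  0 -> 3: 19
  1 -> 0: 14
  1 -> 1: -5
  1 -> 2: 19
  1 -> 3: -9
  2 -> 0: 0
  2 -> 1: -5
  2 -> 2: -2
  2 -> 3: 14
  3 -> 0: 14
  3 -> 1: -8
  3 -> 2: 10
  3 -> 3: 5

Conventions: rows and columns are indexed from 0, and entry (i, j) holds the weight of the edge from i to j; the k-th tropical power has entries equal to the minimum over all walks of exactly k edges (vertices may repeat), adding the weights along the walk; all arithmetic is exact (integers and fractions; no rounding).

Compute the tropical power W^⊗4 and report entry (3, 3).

W^⊗2:
  [-5, -10, -7, -9]
  [5, -17, 1, -14]
  [-2, -10, -5, -14]
  [6, -13, 8, -17]
W^⊗3:
  [-7, -17, -10, -19]
  [-3, -22, -4, -26]
  [-5, -22, -7, -19]
  [-3, -25, -7, -22]
W^⊗4:
  [-10, -27, -12, -26]
  [-12, -34, -16, -31]
  [-8, -27, -10, -31]
  [-11, -30, -12, -34]
Key observation: the optimum is the walk 3->1->3->1->3, with weight (-8) + (-9) + (-8) + (-9) = -34.
Optimal value attained by: walk 3->1->3->1->3.
Answer: (W^⊗4)[3][3] = -34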